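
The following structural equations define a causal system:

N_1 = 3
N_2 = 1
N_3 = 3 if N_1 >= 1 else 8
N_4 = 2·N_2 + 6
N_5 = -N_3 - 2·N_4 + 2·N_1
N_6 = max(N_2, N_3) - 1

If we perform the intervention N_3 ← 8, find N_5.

do(N_3=8) replaces the equation N_3 = 3 if N_1 >= 1 else 8 with the constant N_3 = 8.
N_4 = 2·N_2 + 6  [with N_2=1]  = 8
N_5 = -N_3 - 2·N_4 + 2·N_1  [with N_3=8, N_4=8, N_1=3]  = -18

-18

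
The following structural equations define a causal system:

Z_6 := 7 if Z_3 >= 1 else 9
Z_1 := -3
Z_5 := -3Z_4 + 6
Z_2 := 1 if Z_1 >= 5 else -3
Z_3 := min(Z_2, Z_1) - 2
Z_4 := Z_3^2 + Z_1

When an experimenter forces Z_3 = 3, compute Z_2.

-3

Under do(Z_3=3), the mechanism Z_3 := min(Z_2, Z_1) - 2 is discarded; Z_3 is fixed at 3.
Since Z_2 is not a descendant of the intervened variable, it is unaffected.
Z_2 = 1 if Z_1 >= 5 else -3  [with Z_1=-3]  = -3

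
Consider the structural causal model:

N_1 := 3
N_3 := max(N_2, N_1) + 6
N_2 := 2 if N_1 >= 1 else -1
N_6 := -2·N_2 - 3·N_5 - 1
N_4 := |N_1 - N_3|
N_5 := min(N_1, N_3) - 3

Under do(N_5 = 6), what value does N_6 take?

-23

The intervention breaks the incoming arrows to N_5: N_5 := min(N_1, N_3) - 3 no longer applies, and N_5 = 6.
N_2 = 2 if N_1 >= 1 else -1  [with N_1=3]  = 2
N_6 = -2·N_2 - 3·N_5 - 1  [with N_2=2, N_5=6]  = -23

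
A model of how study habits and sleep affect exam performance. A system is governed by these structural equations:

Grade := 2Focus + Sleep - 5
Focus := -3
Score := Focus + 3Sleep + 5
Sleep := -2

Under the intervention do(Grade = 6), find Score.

-4

Under do(Grade=6), the mechanism Grade := 2Focus + Sleep - 5 is discarded; Grade is fixed at 6.
Since Score is not a descendant of the intervened variable, it is unaffected.
Score = Focus + 3Sleep + 5  [with Focus=-3, Sleep=-2]  = -4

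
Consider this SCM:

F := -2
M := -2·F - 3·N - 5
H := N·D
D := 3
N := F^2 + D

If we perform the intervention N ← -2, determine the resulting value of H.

The intervention breaks the incoming arrows to N: N := F^2 + D no longer applies, and N = -2.
H = N·D  [with N=-2, D=3]  = -6

-6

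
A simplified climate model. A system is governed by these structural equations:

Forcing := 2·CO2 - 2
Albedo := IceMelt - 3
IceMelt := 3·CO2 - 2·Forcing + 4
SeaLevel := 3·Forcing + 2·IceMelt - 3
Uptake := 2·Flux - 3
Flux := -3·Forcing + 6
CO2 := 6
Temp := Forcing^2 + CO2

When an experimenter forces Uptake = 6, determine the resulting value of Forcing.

The intervention breaks the incoming arrows to Uptake: Uptake := 2·Flux - 3 no longer applies, and Uptake = 6.
Forcing is not downstream of the intervention, so its value is determined by the original equations.
Forcing = 2·CO2 - 2  [with CO2=6]  = 10

10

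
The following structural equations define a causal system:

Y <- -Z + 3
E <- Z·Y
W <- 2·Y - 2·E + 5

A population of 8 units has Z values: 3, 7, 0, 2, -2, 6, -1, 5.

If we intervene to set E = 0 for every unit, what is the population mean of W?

The intervention sets E=0 in all 8 units regardless of Z. Recomputing W per unit gives 5, -3, 11, 7, 15, -1, 13, 1; average 6.

6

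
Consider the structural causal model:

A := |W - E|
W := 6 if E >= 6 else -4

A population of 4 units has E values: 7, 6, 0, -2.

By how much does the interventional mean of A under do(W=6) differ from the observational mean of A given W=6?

Every unit gets W=6 under the intervention. A values become 1, 0, 6, 8; E[A|do(W=6)] = 3.75.
Conditioning on W=6 selects the 2 unit(s) with E ∈ {7, 6}. Their A values: 1, 0. Mean = 0.5.
Difference = 3.75 − 0.5 = 3.25.

3.25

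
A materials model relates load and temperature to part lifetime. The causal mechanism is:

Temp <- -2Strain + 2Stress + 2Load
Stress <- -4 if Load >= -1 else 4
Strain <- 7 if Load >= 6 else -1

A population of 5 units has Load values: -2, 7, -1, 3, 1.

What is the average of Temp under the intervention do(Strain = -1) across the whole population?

The intervention sets Strain=-1 in all 5 units regardless of Load. Recomputing Temp per unit gives 6, 8, -8, 0, -4; average 0.4.

0.4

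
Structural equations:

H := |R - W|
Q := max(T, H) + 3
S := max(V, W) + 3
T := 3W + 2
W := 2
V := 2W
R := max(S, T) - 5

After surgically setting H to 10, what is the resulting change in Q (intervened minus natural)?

2

Intervening sets H = 10 and removes its equation (H := |R - W|).
T = 3W + 2  [with W=2]  = 8
Q = max(T, H) + 3  [with T=8, H=10]  = 13
Without intervention: T = 3W + 2  [with W=2]  = 8; V = 2W  [with W=2]  = 4; S = max(V, W) + 3  [with V=4, W=2]  = 7; R = max(S, T) - 5  [with S=7, T=8]  = 3; H = |R - W|  [with R=3, W=2]  = 1; Q = max(T, H) + 3  [with T=8, H=1]  = 11.
Change = 13 − 11 = 2.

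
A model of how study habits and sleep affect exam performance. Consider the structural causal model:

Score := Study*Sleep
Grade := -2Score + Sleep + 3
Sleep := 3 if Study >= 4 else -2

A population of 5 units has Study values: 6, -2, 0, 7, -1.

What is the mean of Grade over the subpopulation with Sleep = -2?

E[Grade|Sleep=-2] averages over only the 3 units with Sleep=-2 (Study = -2, 0, -1): Grade = -7, 1, -3, mean -3.

-3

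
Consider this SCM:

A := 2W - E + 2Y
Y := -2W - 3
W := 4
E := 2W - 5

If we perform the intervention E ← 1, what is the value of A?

The intervention breaks the incoming arrows to E: E := 2W - 5 no longer applies, and E = 1.
Y = -2W - 3  [with W=4]  = -11
A = 2W - E + 2Y  [with W=4, E=1, Y=-11]  = -15

-15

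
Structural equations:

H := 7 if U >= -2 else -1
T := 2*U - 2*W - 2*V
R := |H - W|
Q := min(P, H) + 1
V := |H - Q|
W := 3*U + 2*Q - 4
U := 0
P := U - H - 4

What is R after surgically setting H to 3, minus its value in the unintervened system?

do(H=3) replaces the equation H := 7 if U >= -2 else -1 with the constant H = 3.
P = U - H - 4  [with U=0, H=3]  = -7
Q = min(P, H) + 1  [with P=-7, H=3]  = -6
W = 3*U + 2*Q - 4  [with U=0, Q=-6]  = -16
R = |H - W|  [with H=3, W=-16]  = 19
Without intervention: H = 7 if U >= -2 else -1  [with U=0]  = 7; P = U - H - 4  [with U=0, H=7]  = -11; Q = min(P, H) + 1  [with P=-11, H=7]  = -10; W = 3*U + 2*Q - 4  [with U=0, Q=-10]  = -24; R = |H - W|  [with H=7, W=-24]  = 31.
Change = 19 − 31 = -12.

-12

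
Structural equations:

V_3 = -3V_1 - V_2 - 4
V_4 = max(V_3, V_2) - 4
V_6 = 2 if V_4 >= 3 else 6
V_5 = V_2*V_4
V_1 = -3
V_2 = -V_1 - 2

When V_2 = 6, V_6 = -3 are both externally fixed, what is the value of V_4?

The joint intervention fixes V_2 = 6, V_6 = -3, removing each variable's own equation.
V_3 = -3V_1 - V_2 - 4  [with V_1=-3, V_2=6]  = -1
V_4 = max(V_3, V_2) - 4  [with V_3=-1, V_2=6]  = 2

2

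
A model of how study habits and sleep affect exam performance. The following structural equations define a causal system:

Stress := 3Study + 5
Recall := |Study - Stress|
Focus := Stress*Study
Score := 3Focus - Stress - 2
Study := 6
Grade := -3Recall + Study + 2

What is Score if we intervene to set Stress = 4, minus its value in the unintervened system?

Under do(Stress=4), the mechanism Stress := 3Study + 5 is discarded; Stress is fixed at 4.
Focus = Stress*Study  [with Stress=4, Study=6]  = 24
Score = 3Focus - Stress - 2  [with Focus=24, Stress=4]  = 66
Without intervention: Stress = 3Study + 5  [with Study=6]  = 23; Focus = Stress*Study  [with Stress=23, Study=6]  = 138; Score = 3Focus - Stress - 2  [with Focus=138, Stress=23]  = 389.
Change = 66 − 389 = -323.

-323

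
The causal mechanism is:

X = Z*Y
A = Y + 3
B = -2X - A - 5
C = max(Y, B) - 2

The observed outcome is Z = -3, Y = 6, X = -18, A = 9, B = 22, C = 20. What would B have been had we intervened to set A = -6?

Intervening sets A = -6 and removes its equation (A = Y + 3).
X = Z*Y  [with Z=-3, Y=6]  = -18
B = -2X - A - 5  [with X=-18, A=-6]  = 37

37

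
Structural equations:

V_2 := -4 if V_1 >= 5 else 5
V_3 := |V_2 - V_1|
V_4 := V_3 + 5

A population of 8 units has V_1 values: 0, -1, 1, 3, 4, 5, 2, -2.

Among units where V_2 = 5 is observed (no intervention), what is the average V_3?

Conditioning on V_2=5 selects the 7 unit(s) with V_1 ∈ {0, -1, 1, 3, 4, 2, -2}. Their V_3 values: 5, 6, 4, 2, 1, 3, 7. Mean = 4.

4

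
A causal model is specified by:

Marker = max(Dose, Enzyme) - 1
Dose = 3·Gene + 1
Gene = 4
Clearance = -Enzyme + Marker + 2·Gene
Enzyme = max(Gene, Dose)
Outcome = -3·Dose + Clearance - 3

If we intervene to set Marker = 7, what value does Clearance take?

2

Intervening sets Marker = 7 and removes its equation (Marker = max(Dose, Enzyme) - 1).
Dose = 3·Gene + 1  [with Gene=4]  = 13
Enzyme = max(Gene, Dose)  [with Gene=4, Dose=13]  = 13
Clearance = -Enzyme + Marker + 2·Gene  [with Enzyme=13, Marker=7, Gene=4]  = 2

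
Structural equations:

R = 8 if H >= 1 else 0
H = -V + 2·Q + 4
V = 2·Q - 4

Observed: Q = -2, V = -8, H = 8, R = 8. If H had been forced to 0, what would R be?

The intervention breaks the incoming arrows to H: H = -V + 2·Q + 4 no longer applies, and H = 0.
R = 8 if H >= 1 else 0  [with H=0]  = 0

0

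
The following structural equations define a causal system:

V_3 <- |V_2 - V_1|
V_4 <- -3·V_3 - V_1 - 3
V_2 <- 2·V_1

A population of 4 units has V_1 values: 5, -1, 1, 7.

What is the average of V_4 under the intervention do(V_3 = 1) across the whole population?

The intervention sets V_3=1 in all 4 units regardless of V_1. Recomputing V_4 per unit gives -11, -5, -7, -13; average -9.

-9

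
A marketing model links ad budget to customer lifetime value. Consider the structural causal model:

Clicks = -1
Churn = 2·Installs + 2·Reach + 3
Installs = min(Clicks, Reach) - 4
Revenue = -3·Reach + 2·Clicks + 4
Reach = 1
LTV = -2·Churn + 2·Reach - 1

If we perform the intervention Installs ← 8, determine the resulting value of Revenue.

do(Installs=8) replaces the equation Installs = min(Clicks, Reach) - 4 with the constant Installs = 8.
Revenue is not downstream of the intervention, so its value is determined by the original equations.
Revenue = -3·Reach + 2·Clicks + 4  [with Reach=1, Clicks=-1]  = -1

-1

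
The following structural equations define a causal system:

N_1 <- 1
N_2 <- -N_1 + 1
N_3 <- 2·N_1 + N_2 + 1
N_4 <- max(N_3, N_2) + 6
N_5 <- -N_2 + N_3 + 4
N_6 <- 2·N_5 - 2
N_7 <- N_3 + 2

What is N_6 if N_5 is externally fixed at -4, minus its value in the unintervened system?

-22

The intervention breaks the incoming arrows to N_5: N_5 <- -N_2 + N_3 + 4 no longer applies, and N_5 = -4.
N_6 = 2·N_5 - 2  [with N_5=-4]  = -10
Without intervention: N_2 = -N_1 + 1  [with N_1=1]  = 0; N_3 = 2·N_1 + N_2 + 1  [with N_1=1, N_2=0]  = 3; N_5 = -N_2 + N_3 + 4  [with N_2=0, N_3=3]  = 7; N_6 = 2·N_5 - 2  [with N_5=7]  = 12.
Change = -10 − 12 = -22.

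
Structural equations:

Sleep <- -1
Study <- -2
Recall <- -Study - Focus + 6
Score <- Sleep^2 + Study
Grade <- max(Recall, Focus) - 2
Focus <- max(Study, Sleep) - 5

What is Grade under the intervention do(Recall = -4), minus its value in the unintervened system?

The intervention breaks the incoming arrows to Recall: Recall <- -Study - Focus + 6 no longer applies, and Recall = -4.
Focus = max(Study, Sleep) - 5  [with Study=-2, Sleep=-1]  = -6
Grade = max(Recall, Focus) - 2  [with Recall=-4, Focus=-6]  = -6
Without intervention: Focus = max(Study, Sleep) - 5  [with Study=-2, Sleep=-1]  = -6; Recall = -Study - Focus + 6  [with Study=-2, Focus=-6]  = 14; Grade = max(Recall, Focus) - 2  [with Recall=14, Focus=-6]  = 12.
Change = -6 − 12 = -18.

-18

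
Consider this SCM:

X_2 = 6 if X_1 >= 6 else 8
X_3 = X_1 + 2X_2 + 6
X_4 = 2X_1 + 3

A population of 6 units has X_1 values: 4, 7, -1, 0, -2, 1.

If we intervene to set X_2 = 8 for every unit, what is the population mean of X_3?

Every unit gets X_2=8 under the intervention. X_3 values become 26, 29, 21, 22, 20, 23; E[X_3|do(X_2=8)] = 23.5.

23.5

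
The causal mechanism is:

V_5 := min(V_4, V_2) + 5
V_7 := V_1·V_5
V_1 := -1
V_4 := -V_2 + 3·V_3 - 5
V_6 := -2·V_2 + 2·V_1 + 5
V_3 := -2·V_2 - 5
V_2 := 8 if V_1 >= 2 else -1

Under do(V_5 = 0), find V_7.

Under do(V_5=0), the mechanism V_5 := min(V_4, V_2) + 5 is discarded; V_5 is fixed at 0.
V_7 = V_1·V_5  [with V_1=-1, V_5=0]  = 0

0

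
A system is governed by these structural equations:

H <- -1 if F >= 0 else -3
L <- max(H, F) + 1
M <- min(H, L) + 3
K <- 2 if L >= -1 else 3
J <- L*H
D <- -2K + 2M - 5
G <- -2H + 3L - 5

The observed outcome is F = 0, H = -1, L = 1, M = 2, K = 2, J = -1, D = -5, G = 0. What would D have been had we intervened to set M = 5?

The intervention breaks the incoming arrows to M: M <- min(H, L) + 3 no longer applies, and M = 5.
H = -1 if F >= 0 else -3  [with F=0]  = -1
L = max(H, F) + 1  [with H=-1, F=0]  = 1
K = 2 if L >= -1 else 3  [with L=1]  = 2
D = -2K + 2M - 5  [with K=2, M=5]  = 1

1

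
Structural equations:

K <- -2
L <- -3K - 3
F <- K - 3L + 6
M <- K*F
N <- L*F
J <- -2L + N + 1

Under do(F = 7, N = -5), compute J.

-10

Setting F = 7, N = -5 by intervention discards those variables' equations.
L = -3K - 3  [with K=-2]  = 3
J = -2L + N + 1  [with L=3, N=-5]  = -10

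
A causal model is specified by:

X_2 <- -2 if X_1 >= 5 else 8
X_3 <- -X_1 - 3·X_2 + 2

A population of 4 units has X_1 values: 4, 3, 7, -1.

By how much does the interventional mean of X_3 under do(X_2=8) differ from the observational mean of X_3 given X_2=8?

Under do(X_2=8), X_2's equation is replaced by X_2=8 for every unit. Per-unit X_3: -26, -25, -29, -21. Mean = -25.25.
Conditioning on X_2=8 selects the 3 unit(s) with X_1 ∈ {4, 3, -1}. Their X_3 values: -26, -25, -21. Mean = -24.
Difference = -25.25 − (-24) = -1.25.

-1.25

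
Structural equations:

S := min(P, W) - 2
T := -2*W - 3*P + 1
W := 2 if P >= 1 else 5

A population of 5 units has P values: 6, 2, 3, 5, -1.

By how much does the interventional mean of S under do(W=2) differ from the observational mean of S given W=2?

-0.6

do(W=2) breaks W's dependence on P. With W=2 fixed, S across the units is 0, 0, 0, 0, -3, mean -0.6.
Conditioning on W=2 selects the 4 unit(s) with P ∈ {6, 2, 3, 5}. Their S values: 0, 0, 0, 0. Mean = 0.
Difference = -0.6 − 0 = -0.6.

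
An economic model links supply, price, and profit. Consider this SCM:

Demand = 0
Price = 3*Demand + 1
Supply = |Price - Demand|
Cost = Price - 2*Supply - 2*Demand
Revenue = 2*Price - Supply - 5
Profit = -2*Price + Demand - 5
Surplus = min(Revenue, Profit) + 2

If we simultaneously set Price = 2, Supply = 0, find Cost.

2

Setting Price = 2, Supply = 0 by intervention discards those variables' equations.
Cost = Price - 2*Supply - 2*Demand  [with Price=2, Supply=0, Demand=0]  = 2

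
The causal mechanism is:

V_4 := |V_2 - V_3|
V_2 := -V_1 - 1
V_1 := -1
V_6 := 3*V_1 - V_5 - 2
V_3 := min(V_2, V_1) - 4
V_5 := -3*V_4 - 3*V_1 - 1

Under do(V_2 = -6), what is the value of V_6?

Under do(V_2=-6), the mechanism V_2 := -V_1 - 1 is discarded; V_2 is fixed at -6.
V_3 = min(V_2, V_1) - 4  [with V_2=-6, V_1=-1]  = -10
V_4 = |V_2 - V_3|  [with V_2=-6, V_3=-10]  = 4
V_5 = -3*V_4 - 3*V_1 - 1  [with V_4=4, V_1=-1]  = -10
V_6 = 3*V_1 - V_5 - 2  [with V_1=-1, V_5=-10]  = 5

5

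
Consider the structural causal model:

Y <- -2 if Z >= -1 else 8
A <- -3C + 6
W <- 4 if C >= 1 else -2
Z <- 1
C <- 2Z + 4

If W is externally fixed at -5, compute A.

do(W=-5) replaces the equation W <- 4 if C >= 1 else -2 with the constant W = -5.
A is not downstream of the intervention, so its value is determined by the original equations.
C = 2Z + 4  [with Z=1]  = 6
A = -3C + 6  [with C=6]  = -12

-12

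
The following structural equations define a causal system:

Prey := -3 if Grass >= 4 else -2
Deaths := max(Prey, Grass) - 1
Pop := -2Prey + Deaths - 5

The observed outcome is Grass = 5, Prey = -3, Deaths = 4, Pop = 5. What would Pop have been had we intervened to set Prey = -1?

1

Under do(Prey=-1), the mechanism Prey := -3 if Grass >= 4 else -2 is discarded; Prey is fixed at -1.
Deaths = max(Prey, Grass) - 1  [with Prey=-1, Grass=5]  = 4
Pop = -2Prey + Deaths - 5  [with Prey=-1, Deaths=4]  = 1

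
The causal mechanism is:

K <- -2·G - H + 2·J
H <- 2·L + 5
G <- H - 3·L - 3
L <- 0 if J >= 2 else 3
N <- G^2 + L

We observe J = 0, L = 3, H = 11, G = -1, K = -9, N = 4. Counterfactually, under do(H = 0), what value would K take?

24

do(H=0) replaces the equation H <- 2·L + 5 with the constant H = 0.
L = 0 if J >= 2 else 3  [with J=0]  = 3
G = H - 3·L - 3  [with H=0, L=3]  = -12
K = -2·G - H + 2·J  [with G=-12, H=0, J=0]  = 24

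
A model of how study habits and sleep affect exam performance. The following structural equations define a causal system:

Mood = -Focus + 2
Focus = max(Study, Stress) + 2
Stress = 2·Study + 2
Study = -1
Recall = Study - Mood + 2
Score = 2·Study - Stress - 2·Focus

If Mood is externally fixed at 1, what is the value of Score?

The intervention breaks the incoming arrows to Mood: Mood = -Focus + 2 no longer applies, and Mood = 1.
Since Score is not a descendant of the intervened variable, it is unaffected.
Stress = 2·Study + 2  [with Study=-1]  = 0
Focus = max(Study, Stress) + 2  [with Study=-1, Stress=0]  = 2
Score = 2·Study - Stress - 2·Focus  [with Study=-1, Stress=0, Focus=2]  = -6

-6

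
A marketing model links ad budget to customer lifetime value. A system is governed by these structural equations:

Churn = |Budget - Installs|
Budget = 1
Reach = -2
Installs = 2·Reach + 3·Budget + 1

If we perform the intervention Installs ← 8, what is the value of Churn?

The intervention breaks the incoming arrows to Installs: Installs = 2·Reach + 3·Budget + 1 no longer applies, and Installs = 8.
Churn = |Budget - Installs|  [with Budget=1, Installs=8]  = 7

7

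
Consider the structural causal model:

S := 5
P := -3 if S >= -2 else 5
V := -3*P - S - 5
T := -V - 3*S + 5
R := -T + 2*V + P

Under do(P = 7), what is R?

do(P=7) replaces the equation P := -3 if S >= -2 else 5 with the constant P = 7.
V = -3*P - S - 5  [with P=7, S=5]  = -31
T = -V - 3*S + 5  [with V=-31, S=5]  = 21
R = -T + 2*V + P  [with T=21, V=-31, P=7]  = -76

-76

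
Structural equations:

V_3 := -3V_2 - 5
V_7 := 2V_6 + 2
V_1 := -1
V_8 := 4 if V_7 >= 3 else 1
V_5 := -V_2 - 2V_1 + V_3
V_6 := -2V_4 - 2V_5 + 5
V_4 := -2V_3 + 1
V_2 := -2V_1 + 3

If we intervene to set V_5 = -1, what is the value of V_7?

Under do(V_5=-1), the mechanism V_5 := -V_2 - 2V_1 + V_3 is discarded; V_5 is fixed at -1.
V_2 = -2V_1 + 3  [with V_1=-1]  = 5
V_3 = -3V_2 - 5  [with V_2=5]  = -20
V_4 = -2V_3 + 1  [with V_3=-20]  = 41
V_6 = -2V_4 - 2V_5 + 5  [with V_4=41, V_5=-1]  = -75
V_7 = 2V_6 + 2  [with V_6=-75]  = -148

-148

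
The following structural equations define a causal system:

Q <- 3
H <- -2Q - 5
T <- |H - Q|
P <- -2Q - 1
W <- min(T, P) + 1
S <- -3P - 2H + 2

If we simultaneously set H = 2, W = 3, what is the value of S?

19

Setting H = 2, W = 3 by intervention discards those variables' equations.
P = -2Q - 1  [with Q=3]  = -7
S = -3P - 2H + 2  [with P=-7, H=2]  = 19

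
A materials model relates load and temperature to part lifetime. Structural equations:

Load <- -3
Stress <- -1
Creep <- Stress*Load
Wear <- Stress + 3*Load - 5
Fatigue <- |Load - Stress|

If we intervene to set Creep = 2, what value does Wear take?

The intervention breaks the incoming arrows to Creep: Creep <- Stress*Load no longer applies, and Creep = 2.
Wear is not downstream of the intervention, so its value is determined by the original equations.
Wear = Stress + 3*Load - 5  [with Stress=-1, Load=-3]  = -15

-15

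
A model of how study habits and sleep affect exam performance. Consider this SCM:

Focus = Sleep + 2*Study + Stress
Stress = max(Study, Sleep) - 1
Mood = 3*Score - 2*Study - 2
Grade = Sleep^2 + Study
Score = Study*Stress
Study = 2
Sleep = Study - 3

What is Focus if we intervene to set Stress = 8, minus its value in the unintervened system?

7

The intervention breaks the incoming arrows to Stress: Stress = max(Study, Sleep) - 1 no longer applies, and Stress = 8.
Sleep = Study - 3  [with Study=2]  = -1
Focus = Sleep + 2*Study + Stress  [with Sleep=-1, Study=2, Stress=8]  = 11
Without intervention: Sleep = Study - 3  [with Study=2]  = -1; Stress = max(Study, Sleep) - 1  [with Study=2, Sleep=-1]  = 1; Focus = Sleep + 2*Study + Stress  [with Sleep=-1, Study=2, Stress=1]  = 4.
Change = 11 − 4 = 7.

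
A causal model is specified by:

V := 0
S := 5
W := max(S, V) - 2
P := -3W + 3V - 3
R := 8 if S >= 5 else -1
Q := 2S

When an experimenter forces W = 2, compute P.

-9

The intervention breaks the incoming arrows to W: W := max(S, V) - 2 no longer applies, and W = 2.
P = -3W + 3V - 3  [with W=2, V=0]  = -9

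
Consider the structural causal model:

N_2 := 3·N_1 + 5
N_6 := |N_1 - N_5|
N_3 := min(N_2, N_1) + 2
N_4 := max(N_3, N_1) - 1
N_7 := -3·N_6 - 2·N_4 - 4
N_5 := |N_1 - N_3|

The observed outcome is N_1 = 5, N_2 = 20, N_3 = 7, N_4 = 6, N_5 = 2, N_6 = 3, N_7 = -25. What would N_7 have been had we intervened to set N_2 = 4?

-26

Under do(N_2=4), the mechanism N_2 := 3·N_1 + 5 is discarded; N_2 is fixed at 4.
N_3 = min(N_2, N_1) + 2  [with N_2=4, N_1=5]  = 6
N_4 = max(N_3, N_1) - 1  [with N_3=6, N_1=5]  = 5
N_5 = |N_1 - N_3|  [with N_1=5, N_3=6]  = 1
N_6 = |N_1 - N_5|  [with N_1=5, N_5=1]  = 4
N_7 = -3·N_6 - 2·N_4 - 4  [with N_6=4, N_4=5]  = -26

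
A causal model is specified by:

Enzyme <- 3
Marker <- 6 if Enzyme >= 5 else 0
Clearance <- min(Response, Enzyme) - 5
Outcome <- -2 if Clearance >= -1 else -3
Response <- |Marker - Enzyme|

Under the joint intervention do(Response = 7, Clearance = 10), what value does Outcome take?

-2

Setting Response = 7, Clearance = 10 by intervention discards those variables' equations.
Outcome = -2 if Clearance >= -1 else -3  [with Clearance=10]  = -2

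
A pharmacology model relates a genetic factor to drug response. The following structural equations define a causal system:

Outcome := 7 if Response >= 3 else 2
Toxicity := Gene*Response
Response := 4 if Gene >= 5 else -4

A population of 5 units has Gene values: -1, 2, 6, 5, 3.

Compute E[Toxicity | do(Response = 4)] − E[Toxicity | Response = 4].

Under do(Response=4), Response's equation is replaced by Response=4 for every unit. Per-unit Toxicity: -4, 8, 24, 20, 12. Mean = 12.
E[Toxicity|Response=4] averages over only the 2 units with Response=4 (Gene = 6, 5): Toxicity = 24, 20, mean 22.
Difference = 12 − 22 = -10.

-10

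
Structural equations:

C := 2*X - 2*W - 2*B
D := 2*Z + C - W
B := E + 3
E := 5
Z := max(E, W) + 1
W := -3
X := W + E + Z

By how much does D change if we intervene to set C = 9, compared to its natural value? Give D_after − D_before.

Intervening sets C = 9 and removes its equation (C := 2*X - 2*W - 2*B).
Z = max(E, W) + 1  [with E=5, W=-3]  = 6
D = 2*Z + C - W  [with Z=6, C=9, W=-3]  = 24
Without intervention: Z = max(E, W) + 1  [with E=5, W=-3]  = 6; X = W + E + Z  [with W=-3, E=5, Z=6]  = 8; B = E + 3  [with E=5]  = 8; C = 2*X - 2*W - 2*B  [with X=8, W=-3, B=8]  = 6; D = 2*Z + C - W  [with Z=6, C=6, W=-3]  = 21.
Change = 24 − 21 = 3.

3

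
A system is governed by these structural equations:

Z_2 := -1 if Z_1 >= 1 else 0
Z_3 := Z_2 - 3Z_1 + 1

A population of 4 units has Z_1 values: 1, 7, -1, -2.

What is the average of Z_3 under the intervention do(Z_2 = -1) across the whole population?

-3.75

The intervention sets Z_2=-1 in all 4 units regardless of Z_1. Recomputing Z_3 per unit gives -3, -21, 3, 6; average -3.75.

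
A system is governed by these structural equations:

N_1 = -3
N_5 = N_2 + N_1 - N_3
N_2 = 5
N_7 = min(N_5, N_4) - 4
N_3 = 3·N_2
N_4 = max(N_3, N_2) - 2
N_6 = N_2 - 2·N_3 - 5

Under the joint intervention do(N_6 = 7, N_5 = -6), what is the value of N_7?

-10

Setting N_6 = 7, N_5 = -6 by intervention discards those variables' equations.
N_3 = 3·N_2  [with N_2=5]  = 15
N_4 = max(N_3, N_2) - 2  [with N_3=15, N_2=5]  = 13
N_7 = min(N_5, N_4) - 4  [with N_5=-6, N_4=13]  = -10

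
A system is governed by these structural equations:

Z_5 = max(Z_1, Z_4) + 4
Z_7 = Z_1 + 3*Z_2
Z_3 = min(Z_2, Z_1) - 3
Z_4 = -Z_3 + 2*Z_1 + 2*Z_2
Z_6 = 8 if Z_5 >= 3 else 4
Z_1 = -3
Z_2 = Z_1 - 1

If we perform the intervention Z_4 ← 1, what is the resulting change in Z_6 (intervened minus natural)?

Under do(Z_4=1), the mechanism Z_4 = -Z_3 + 2*Z_1 + 2*Z_2 is discarded; Z_4 is fixed at 1.
Z_5 = max(Z_1, Z_4) + 4  [with Z_1=-3, Z_4=1]  = 5
Z_6 = 8 if Z_5 >= 3 else 4  [with Z_5=5]  = 8
Without intervention: Z_2 = Z_1 - 1  [with Z_1=-3]  = -4; Z_3 = min(Z_2, Z_1) - 3  [with Z_2=-4, Z_1=-3]  = -7; Z_4 = -Z_3 + 2*Z_1 + 2*Z_2  [with Z_3=-7, Z_1=-3, Z_2=-4]  = -7; Z_5 = max(Z_1, Z_4) + 4  [with Z_1=-3, Z_4=-7]  = 1; Z_6 = 8 if Z_5 >= 3 else 4  [with Z_5=1]  = 4.
Change = 8 − 4 = 4.

4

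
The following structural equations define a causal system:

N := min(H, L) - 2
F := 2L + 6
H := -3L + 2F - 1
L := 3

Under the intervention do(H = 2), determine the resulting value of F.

12

Under do(H=2), the mechanism H := -3L + 2F - 1 is discarded; H is fixed at 2.
Since F is not a descendant of the intervened variable, it is unaffected.
F = 2L + 6  [with L=3]  = 12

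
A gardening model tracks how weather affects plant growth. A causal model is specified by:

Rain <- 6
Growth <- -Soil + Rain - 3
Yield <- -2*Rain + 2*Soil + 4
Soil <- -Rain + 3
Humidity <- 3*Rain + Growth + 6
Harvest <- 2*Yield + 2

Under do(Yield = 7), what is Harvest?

The intervention breaks the incoming arrows to Yield: Yield <- -2*Rain + 2*Soil + 4 no longer applies, and Yield = 7.
Harvest = 2*Yield + 2  [with Yield=7]  = 16

16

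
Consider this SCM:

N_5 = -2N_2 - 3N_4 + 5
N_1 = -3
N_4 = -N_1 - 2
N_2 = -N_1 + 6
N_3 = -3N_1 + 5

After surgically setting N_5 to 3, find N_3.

14

do(N_5=3) replaces the equation N_5 = -2N_2 - 3N_4 + 5 with the constant N_5 = 3.
N_3 is not downstream of the intervention, so its value is determined by the original equations.
N_3 = -3N_1 + 5  [with N_1=-3]  = 14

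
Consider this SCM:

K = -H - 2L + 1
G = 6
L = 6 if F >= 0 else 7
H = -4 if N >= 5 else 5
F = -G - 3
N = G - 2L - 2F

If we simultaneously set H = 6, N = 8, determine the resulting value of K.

-19

Setting H = 6, N = 8 by intervention discards those variables' equations.
F = -G - 3  [with G=6]  = -9
L = 6 if F >= 0 else 7  [with F=-9]  = 7
K = -H - 2L + 1  [with H=6, L=7]  = -19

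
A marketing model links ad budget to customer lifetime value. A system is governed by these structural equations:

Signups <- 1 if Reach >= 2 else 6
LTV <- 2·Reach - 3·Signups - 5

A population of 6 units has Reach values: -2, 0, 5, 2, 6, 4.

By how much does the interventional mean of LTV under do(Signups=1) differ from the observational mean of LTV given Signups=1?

-3.5

Every unit gets Signups=1 under the intervention. LTV values become -12, -8, 2, -4, 4, 0; E[LTV|do(Signups=1)] = -3.
E[LTV|Signups=1] averages over only the 4 units with Signups=1 (Reach = 5, 2, 6, 4): LTV = 2, -4, 4, 0, mean 0.5.
Difference = -3 − 0.5 = -3.5.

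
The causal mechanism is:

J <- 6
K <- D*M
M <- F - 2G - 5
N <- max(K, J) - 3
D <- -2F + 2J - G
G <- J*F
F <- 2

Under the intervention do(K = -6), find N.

3

Intervening sets K = -6 and removes its equation (K <- D*M).
N = max(K, J) - 3  [with K=-6, J=6]  = 3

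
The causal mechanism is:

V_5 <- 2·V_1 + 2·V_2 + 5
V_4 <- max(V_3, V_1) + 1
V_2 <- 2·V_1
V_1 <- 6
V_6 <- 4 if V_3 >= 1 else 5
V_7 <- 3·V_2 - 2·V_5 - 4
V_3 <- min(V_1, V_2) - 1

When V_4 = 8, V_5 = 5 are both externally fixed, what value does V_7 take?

22

Under do(V_4 = 8, V_5 = 5), each intervened variable's structural equation is replaced by its fixed value.
V_2 = 2·V_1  [with V_1=6]  = 12
V_7 = 3·V_2 - 2·V_5 - 4  [with V_2=12, V_5=5]  = 22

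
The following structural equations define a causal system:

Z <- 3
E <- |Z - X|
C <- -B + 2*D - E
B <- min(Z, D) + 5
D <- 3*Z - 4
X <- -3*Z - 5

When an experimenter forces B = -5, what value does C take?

-2

The intervention breaks the incoming arrows to B: B <- min(Z, D) + 5 no longer applies, and B = -5.
D = 3*Z - 4  [with Z=3]  = 5
X = -3*Z - 5  [with Z=3]  = -14
E = |Z - X|  [with Z=3, X=-14]  = 17
C = -B + 2*D - E  [with B=-5, D=5, E=17]  = -2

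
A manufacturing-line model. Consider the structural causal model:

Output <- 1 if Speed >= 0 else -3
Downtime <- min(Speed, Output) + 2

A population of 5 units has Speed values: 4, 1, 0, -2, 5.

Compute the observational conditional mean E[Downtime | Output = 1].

E[Downtime|Output=1] averages over only the 4 units with Output=1 (Speed = 4, 1, 0, 5): Downtime = 3, 3, 2, 3, mean 2.75.

2.75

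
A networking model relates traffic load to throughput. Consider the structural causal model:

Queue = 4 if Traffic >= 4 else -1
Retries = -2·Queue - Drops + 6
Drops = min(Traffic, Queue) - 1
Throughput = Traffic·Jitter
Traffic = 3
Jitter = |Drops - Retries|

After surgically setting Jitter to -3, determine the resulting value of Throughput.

The intervention breaks the incoming arrows to Jitter: Jitter = |Drops - Retries| no longer applies, and Jitter = -3.
Throughput = Traffic·Jitter  [with Traffic=3, Jitter=-3]  = -9

-9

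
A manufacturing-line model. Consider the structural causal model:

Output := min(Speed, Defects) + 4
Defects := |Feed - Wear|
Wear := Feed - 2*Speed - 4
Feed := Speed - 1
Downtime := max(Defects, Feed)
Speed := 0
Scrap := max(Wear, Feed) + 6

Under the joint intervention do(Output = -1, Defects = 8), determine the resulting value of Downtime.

8

Under do(Output = -1, Defects = 8), each intervened variable's structural equation is replaced by its fixed value.
Feed = Speed - 1  [with Speed=0]  = -1
Downtime = max(Defects, Feed)  [with Defects=8, Feed=-1]  = 8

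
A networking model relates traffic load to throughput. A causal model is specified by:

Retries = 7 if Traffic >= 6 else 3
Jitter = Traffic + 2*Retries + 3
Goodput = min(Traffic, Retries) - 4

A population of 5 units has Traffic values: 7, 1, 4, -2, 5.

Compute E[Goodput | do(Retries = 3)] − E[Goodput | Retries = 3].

Every unit gets Retries=3 under the intervention. Goodput values become -1, -3, -1, -6, -1; E[Goodput|do(Retries=3)] = -2.4.
E[Goodput|Retries=3] averages over only the 4 units with Retries=3 (Traffic = 1, 4, -2, 5): Goodput = -3, -1, -6, -1, mean -2.75.
Difference = -2.4 − (-2.75) = 0.35.

0.35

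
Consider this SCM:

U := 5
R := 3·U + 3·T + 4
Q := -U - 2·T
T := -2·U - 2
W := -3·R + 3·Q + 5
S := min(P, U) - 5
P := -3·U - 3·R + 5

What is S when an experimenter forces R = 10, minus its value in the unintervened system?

The intervention breaks the incoming arrows to R: R := 3·U + 3·T + 4 no longer applies, and R = 10.
P = -3·U - 3·R + 5  [with U=5, R=10]  = -40
S = min(P, U) - 5  [with P=-40, U=5]  = -45
Without intervention: T = -2·U - 2  [with U=5]  = -12; R = 3·U + 3·T + 4  [with U=5, T=-12]  = -17; P = -3·U - 3·R + 5  [with U=5, R=-17]  = 41; S = min(P, U) - 5  [with P=41, U=5]  = 0.
Change = -45 − 0 = -45.

-45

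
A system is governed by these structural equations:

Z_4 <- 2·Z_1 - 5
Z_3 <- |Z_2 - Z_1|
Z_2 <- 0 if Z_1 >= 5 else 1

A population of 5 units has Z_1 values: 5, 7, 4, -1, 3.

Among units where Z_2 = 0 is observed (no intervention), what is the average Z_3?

Observing Z_2=0 restricts to units where Z_2's equation naturally yields 0: Z_1 ∈ {5, 7}. In that subpopulation Z_3 = 5, 7, mean 6.

6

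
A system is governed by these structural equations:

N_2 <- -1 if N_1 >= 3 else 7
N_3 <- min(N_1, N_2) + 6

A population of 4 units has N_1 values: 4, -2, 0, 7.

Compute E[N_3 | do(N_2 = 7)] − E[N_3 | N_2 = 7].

3.25

The intervention sets N_2=7 in all 4 units regardless of N_1. Recomputing N_3 per unit gives 10, 4, 6, 13; average 8.25.
Conditioning on N_2=7 selects the 2 unit(s) with N_1 ∈ {-2, 0}. Their N_3 values: 4, 6. Mean = 5.
Difference = 8.25 − 5 = 3.25.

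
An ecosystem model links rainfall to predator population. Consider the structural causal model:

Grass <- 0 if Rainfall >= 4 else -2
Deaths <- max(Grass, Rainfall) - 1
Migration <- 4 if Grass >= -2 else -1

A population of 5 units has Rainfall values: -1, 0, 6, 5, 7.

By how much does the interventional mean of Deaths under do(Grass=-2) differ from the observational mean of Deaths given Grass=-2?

Every unit gets Grass=-2 under the intervention. Deaths values become -2, -1, 5, 4, 6; E[Deaths|do(Grass=-2)] = 2.4.
E[Deaths|Grass=-2] averages over only the 2 units with Grass=-2 (Rainfall = -1, 0): Deaths = -2, -1, mean -1.5.
Difference = 2.4 − (-1.5) = 3.9.

3.9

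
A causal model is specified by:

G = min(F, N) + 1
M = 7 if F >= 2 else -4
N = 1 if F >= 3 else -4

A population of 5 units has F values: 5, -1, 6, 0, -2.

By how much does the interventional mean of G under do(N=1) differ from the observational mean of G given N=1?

Every unit gets N=1 under the intervention. G values become 2, 0, 2, 1, -1; E[G|do(N=1)] = 0.8.
E[G|N=1] averages over only the 2 units with N=1 (F = 5, 6): G = 2, 2, mean 2.
Difference = 0.8 − 2 = -1.2.

-1.2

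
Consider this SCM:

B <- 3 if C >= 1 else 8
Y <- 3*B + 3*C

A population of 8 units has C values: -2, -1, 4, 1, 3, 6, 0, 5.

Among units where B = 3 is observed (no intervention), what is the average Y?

Conditioning on B=3 selects the 5 unit(s) with C ∈ {4, 1, 3, 6, 5}. Their Y values: 21, 12, 18, 27, 24. Mean = 20.4.

20.4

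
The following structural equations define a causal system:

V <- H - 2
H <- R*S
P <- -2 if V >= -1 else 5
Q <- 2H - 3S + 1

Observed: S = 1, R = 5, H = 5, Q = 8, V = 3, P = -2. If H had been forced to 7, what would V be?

do(H=7) replaces the equation H <- R*S with the constant H = 7.
V = H - 2  [with H=7]  = 5

5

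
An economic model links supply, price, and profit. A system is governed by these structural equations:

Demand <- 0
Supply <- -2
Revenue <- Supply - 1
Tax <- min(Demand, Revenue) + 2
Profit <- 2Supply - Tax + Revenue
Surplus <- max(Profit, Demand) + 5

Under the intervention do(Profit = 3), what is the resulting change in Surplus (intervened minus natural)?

The intervention breaks the incoming arrows to Profit: Profit <- 2Supply - Tax + Revenue no longer applies, and Profit = 3.
Surplus = max(Profit, Demand) + 5  [with Profit=3, Demand=0]  = 8
Without intervention: Revenue = Supply - 1  [with Supply=-2]  = -3; Tax = min(Demand, Revenue) + 2  [with Demand=0, Revenue=-3]  = -1; Profit = 2Supply - Tax + Revenue  [with Supply=-2, Tax=-1, Revenue=-3]  = -6; Surplus = max(Profit, Demand) + 5  [with Profit=-6, Demand=0]  = 5.
Change = 8 − 5 = 3.

3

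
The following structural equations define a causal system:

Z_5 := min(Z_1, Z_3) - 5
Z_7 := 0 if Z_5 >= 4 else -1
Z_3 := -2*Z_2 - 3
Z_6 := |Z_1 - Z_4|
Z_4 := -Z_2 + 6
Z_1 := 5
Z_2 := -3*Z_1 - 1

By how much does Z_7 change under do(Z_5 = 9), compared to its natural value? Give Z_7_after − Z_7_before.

Under do(Z_5=9), the mechanism Z_5 := min(Z_1, Z_3) - 5 is discarded; Z_5 is fixed at 9.
Z_7 = 0 if Z_5 >= 4 else -1  [with Z_5=9]  = 0
Without intervention: Z_2 = -3*Z_1 - 1  [with Z_1=5]  = -16; Z_3 = -2*Z_2 - 3  [with Z_2=-16]  = 29; Z_5 = min(Z_1, Z_3) - 5  [with Z_1=5, Z_3=29]  = 0; Z_7 = 0 if Z_5 >= 4 else -1  [with Z_5=0]  = -1.
Change = 0 − (-1) = 1.

1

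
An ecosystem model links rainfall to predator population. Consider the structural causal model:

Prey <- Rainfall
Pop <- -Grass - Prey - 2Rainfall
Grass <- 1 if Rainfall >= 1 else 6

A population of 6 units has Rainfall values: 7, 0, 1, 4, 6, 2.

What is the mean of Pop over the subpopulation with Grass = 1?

E[Pop|Grass=1] averages over only the 5 units with Grass=1 (Rainfall = 7, 1, 4, 6, 2): Pop = -22, -4, -13, -19, -7, mean -13.

-13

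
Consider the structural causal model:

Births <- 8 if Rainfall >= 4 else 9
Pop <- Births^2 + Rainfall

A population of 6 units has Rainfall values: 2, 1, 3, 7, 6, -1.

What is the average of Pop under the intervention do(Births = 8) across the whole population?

67

do(Births=8) breaks Births's dependence on Rainfall. With Births=8 fixed, Pop across the units is 66, 65, 67, 71, 70, 63, mean 67.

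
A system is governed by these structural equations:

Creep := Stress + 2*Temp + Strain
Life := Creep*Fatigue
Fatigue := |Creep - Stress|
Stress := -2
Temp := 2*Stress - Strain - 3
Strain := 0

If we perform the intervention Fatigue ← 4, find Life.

The intervention breaks the incoming arrows to Fatigue: Fatigue := |Creep - Stress| no longer applies, and Fatigue = 4.
Temp = 2*Stress - Strain - 3  [with Stress=-2, Strain=0]  = -7
Creep = Stress + 2*Temp + Strain  [with Stress=-2, Temp=-7, Strain=0]  = -16
Life = Creep*Fatigue  [with Creep=-16, Fatigue=4]  = -64

-64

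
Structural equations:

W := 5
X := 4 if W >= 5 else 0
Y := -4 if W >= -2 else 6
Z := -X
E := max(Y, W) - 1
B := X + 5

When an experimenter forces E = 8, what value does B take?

The intervention breaks the incoming arrows to E: E := max(Y, W) - 1 no longer applies, and E = 8.
Since B is not a descendant of the intervened variable, it is unaffected.
X = 4 if W >= 5 else 0  [with W=5]  = 4
B = X + 5  [with X=4]  = 9

9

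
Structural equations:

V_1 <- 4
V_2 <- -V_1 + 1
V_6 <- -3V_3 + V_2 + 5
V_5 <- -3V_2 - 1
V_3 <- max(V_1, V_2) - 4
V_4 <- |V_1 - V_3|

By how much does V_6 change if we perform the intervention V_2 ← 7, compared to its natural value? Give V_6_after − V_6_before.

1

Under do(V_2=7), the mechanism V_2 <- -V_1 + 1 is discarded; V_2 is fixed at 7.
V_3 = max(V_1, V_2) - 4  [with V_1=4, V_2=7]  = 3
V_6 = -3V_3 + V_2 + 5  [with V_3=3, V_2=7]  = 3
Without intervention: V_2 = -V_1 + 1  [with V_1=4]  = -3; V_3 = max(V_1, V_2) - 4  [with V_1=4, V_2=-3]  = 0; V_6 = -3V_3 + V_2 + 5  [with V_3=0, V_2=-3]  = 2.
Change = 3 − 2 = 1.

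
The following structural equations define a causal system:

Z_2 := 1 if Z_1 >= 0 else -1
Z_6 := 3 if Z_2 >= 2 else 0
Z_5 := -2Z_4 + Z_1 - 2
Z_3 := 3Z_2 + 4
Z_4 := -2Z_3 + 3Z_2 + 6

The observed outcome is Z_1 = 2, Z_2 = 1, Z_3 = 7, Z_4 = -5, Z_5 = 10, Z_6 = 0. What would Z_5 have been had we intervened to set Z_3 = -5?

-38

do(Z_3=-5) replaces the equation Z_3 := 3Z_2 + 4 with the constant Z_3 = -5.
Z_2 = 1 if Z_1 >= 0 else -1  [with Z_1=2]  = 1
Z_4 = -2Z_3 + 3Z_2 + 6  [with Z_3=-5, Z_2=1]  = 19
Z_5 = -2Z_4 + Z_1 - 2  [with Z_4=19, Z_1=2]  = -38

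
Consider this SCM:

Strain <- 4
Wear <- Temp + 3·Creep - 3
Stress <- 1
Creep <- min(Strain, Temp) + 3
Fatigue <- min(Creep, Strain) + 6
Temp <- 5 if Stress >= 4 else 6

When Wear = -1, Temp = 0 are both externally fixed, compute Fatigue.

9

The joint intervention fixes Wear = -1, Temp = 0, removing each variable's own equation.
Creep = min(Strain, Temp) + 3  [with Strain=4, Temp=0]  = 3
Fatigue = min(Creep, Strain) + 6  [with Creep=3, Strain=4]  = 9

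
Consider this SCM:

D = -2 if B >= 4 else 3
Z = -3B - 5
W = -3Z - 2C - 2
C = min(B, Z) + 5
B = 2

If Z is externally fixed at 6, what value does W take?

do(Z=6) replaces the equation Z = -3B - 5 with the constant Z = 6.
C = min(B, Z) + 5  [with B=2, Z=6]  = 7
W = -3Z - 2C - 2  [with Z=6, C=7]  = -34

-34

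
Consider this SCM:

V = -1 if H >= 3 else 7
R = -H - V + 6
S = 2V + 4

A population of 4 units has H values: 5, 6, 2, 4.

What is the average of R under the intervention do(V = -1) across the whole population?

do(V=-1) breaks V's dependence on H. With V=-1 fixed, R across the units is 2, 1, 5, 3, mean 2.75.

2.75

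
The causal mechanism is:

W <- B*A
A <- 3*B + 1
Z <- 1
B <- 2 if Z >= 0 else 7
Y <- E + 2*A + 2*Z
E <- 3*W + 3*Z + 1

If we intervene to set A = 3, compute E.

22

do(A=3) replaces the equation A <- 3*B + 1 with the constant A = 3.
B = 2 if Z >= 0 else 7  [with Z=1]  = 2
W = B*A  [with B=2, A=3]  = 6
E = 3*W + 3*Z + 1  [with W=6, Z=1]  = 22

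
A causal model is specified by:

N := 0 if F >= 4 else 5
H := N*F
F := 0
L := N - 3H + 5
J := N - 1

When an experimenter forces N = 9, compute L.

do(N=9) replaces the equation N := 0 if F >= 4 else 5 with the constant N = 9.
H = N*F  [with N=9, F=0]  = 0
L = N - 3H + 5  [with N=9, H=0]  = 14

14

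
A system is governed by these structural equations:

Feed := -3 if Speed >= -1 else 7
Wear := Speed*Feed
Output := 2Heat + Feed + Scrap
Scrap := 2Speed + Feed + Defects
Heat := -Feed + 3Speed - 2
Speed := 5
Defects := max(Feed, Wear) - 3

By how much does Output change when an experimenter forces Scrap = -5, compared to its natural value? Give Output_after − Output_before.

Intervening sets Scrap = -5 and removes its equation (Scrap := 2Speed + Feed + Defects).
Feed = -3 if Speed >= -1 else 7  [with Speed=5]  = -3
Heat = -Feed + 3Speed - 2  [with Feed=-3, Speed=5]  = 16
Output = 2Heat + Feed + Scrap  [with Heat=16, Feed=-3, Scrap=-5]  = 24
Without intervention: Feed = -3 if Speed >= -1 else 7  [with Speed=5]  = -3; Heat = -Feed + 3Speed - 2  [with Feed=-3, Speed=5]  = 16; Wear = Speed*Feed  [with Speed=5, Feed=-3]  = -15; Defects = max(Feed, Wear) - 3  [with Feed=-3, Wear=-15]  = -6; Scrap = 2Speed + Feed + Defects  [with Speed=5, Feed=-3, Defects=-6]  = 1; Output = 2Heat + Feed + Scrap  [with Heat=16, Feed=-3, Scrap=1]  = 30.
Change = 24 − 30 = -6.

-6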